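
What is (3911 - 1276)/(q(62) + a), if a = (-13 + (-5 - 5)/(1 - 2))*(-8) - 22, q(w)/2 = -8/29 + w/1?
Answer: 4495/214 ≈ 21.005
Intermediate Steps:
q(w) = -16/29 + 2*w (q(w) = 2*(-8/29 + w/1) = 2*(-8*1/29 + w*1) = 2*(-8/29 + w) = -16/29 + 2*w)
a = 2 (a = (-13 - 10/(-1))*(-8) - 22 = (-13 - 10*(-1))*(-8) - 22 = (-13 + 10)*(-8) - 22 = -3*(-8) - 22 = 24 - 22 = 2)
(3911 - 1276)/(q(62) + a) = (3911 - 1276)/((-16/29 + 2*62) + 2) = 2635/((-16/29 + 124) + 2) = 2635/(3580/29 + 2) = 2635/(3638/29) = 2635*(29/3638) = 4495/214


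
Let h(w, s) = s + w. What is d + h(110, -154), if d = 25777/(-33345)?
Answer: -1492957/33345 ≈ -44.773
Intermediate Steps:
d = -25777/33345 (d = 25777*(-1/33345) = -25777/33345 ≈ -0.77304)
d + h(110, -154) = -25777/33345 + (-154 + 110) = -25777/33345 - 44 = -1492957/33345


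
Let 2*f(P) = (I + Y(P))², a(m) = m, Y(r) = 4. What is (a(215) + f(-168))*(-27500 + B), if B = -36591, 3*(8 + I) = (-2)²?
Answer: -126066997/9 ≈ -1.4007e+7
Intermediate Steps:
I = -20/3 (I = -8 + (⅓)*(-2)² = -8 + (⅓)*4 = -8 + 4/3 = -20/3 ≈ -6.6667)
f(P) = 32/9 (f(P) = (-20/3 + 4)²/2 = (-8/3)²/2 = (½)*(64/9) = 32/9)
(a(215) + f(-168))*(-27500 + B) = (215 + 32/9)*(-27500 - 36591) = (1967/9)*(-64091) = -126066997/9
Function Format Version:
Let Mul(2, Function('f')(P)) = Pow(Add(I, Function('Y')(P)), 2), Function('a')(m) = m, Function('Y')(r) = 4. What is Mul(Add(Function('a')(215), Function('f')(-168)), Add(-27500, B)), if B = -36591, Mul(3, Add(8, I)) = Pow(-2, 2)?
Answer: Rational(-126066997, 9) ≈ -1.4007e+7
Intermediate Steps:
I = Rational(-20, 3) (I = Add(-8, Mul(Rational(1, 3), Pow(-2, 2))) = Add(-8, Mul(Rational(1, 3), 4)) = Add(-8, Rational(4, 3)) = Rational(-20, 3) ≈ -6.6667)
Function('f')(P) = Rational(32, 9) (Function('f')(P) = Mul(Rational(1, 2), Pow(Add(Rational(-20, 3), 4), 2)) = Mul(Rational(1, 2), Pow(Rational(-8, 3), 2)) = Mul(Rational(1, 2), Rational(64, 9)) = Rational(32, 9))
Mul(Add(Function('a')(215), Function('f')(-168)), Add(-27500, B)) = Mul(Add(215, Rational(32, 9)), Add(-27500, -36591)) = Mul(Rational(1967, 9), -64091) = Rational(-126066997, 9)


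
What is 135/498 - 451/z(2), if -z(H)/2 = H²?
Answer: 37613/664 ≈ 56.646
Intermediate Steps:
z(H) = -2*H²
135/498 - 451/z(2) = 135/498 - 451/((-2*2²)) = 135*(1/498) - 451/((-2*4)) = 45/166 - 451/(-8) = 45/166 - 451*(-⅛) = 45/166 + 451/8 = 37613/664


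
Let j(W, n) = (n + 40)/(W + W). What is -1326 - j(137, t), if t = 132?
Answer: -181748/137 ≈ -1326.6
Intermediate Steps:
j(W, n) = (40 + n)/(2*W) (j(W, n) = (40 + n)/((2*W)) = (40 + n)*(1/(2*W)) = (40 + n)/(2*W))
-1326 - j(137, t) = -1326 - (40 + 132)/(2*137) = -1326 - 172/(2*137) = -1326 - 1*86/137 = -1326 - 86/137 = -181748/137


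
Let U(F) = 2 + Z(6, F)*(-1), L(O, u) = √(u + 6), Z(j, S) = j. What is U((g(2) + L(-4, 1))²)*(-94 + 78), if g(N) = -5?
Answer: 64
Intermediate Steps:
L(O, u) = √(6 + u)
U(F) = -4 (U(F) = 2 + 6*(-1) = 2 - 6 = -4)
U((g(2) + L(-4, 1))²)*(-94 + 78) = -4*(-94 + 78) = -4*(-16) = 64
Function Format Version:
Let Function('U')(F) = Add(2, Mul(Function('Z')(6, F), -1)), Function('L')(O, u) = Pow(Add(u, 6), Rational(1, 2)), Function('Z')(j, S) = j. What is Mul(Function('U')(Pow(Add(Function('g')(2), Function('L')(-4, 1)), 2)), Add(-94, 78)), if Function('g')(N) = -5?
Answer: 64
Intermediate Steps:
Function('L')(O, u) = Pow(Add(6, u), Rational(1, 2))
Function('U')(F) = -4 (Function('U')(F) = Add(2, Mul(6, -1)) = Add(2, -6) = -4)
Mul(Function('U')(Pow(Add(Function('g')(2), Function('L')(-4, 1)), 2)), Add(-94, 78)) = Mul(-4, Add(-94, 78)) = Mul(-4, -16) = 64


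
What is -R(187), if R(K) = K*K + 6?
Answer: -34975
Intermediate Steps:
R(K) = 6 + K**2 (R(K) = K**2 + 6 = 6 + K**2)
-R(187) = -(6 + 187**2) = -(6 + 34969) = -1*34975 = -34975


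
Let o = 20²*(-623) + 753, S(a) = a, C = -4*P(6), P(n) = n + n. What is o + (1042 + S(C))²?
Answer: 739589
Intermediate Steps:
P(n) = 2*n
C = -48 (C = -8*6 = -4*12 = -48)
o = -248447 (o = 400*(-623) + 753 = -249200 + 753 = -248447)
o + (1042 + S(C))² = -248447 + (1042 - 48)² = -248447 + 994² = -248447 + 988036 = 739589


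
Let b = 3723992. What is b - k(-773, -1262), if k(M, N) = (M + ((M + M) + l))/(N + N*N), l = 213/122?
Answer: 723007848389873/194148604 ≈ 3.7240e+6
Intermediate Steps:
l = 213/122 (l = 213*(1/122) = 213/122 ≈ 1.7459)
k(M, N) = (213/122 + 3*M)/(N + N²) (k(M, N) = (M + ((M + M) + 213/122))/(N + N*N) = (M + (2*M + 213/122))/(N + N²) = (M + (213/122 + 2*M))/(N + N²) = (213/122 + 3*M)/(N + N²))
b - k(-773, -1262) = 3723992 - 3*(71 + 122*(-773))/(122*(-1262)*(1 - 1262)) = 3723992 - 3*(-1)*(71 - 94306)/(122*1262*(-1261)) = 3723992 - 3*(-1)*(-1)*(-94235)/(122*1262*1261) = 3723992 - 1*(-282705/194148604) = 3723992 + 282705/194148604 = 723007848389873/194148604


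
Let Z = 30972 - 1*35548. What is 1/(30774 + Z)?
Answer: 1/26198 ≈ 3.8171e-5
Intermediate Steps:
Z = -4576 (Z = 30972 - 35548 = -4576)
1/(30774 + Z) = 1/(30774 - 4576) = 1/26198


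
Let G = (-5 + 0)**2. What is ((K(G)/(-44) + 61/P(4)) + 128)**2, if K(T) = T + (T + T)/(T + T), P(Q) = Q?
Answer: 39400729/1936 ≈ 20352.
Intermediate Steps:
G = 25 (G = (-5)**2 = 25)
K(T) = 1 + T (K(T) = T + (2*T)/((2*T)) = T + (2*T)*(1/(2*T)) = T + 1 = 1 + T)
((K(G)/(-44) + 61/P(4)) + 128)**2 = (((1 + 25)/(-44) + 61/4) + 128)**2 = ((26*(-1/44) + 61*(1/4)) + 128)**2 = ((-13/22 + 61/4) + 128)**2 = (645/44 + 128)**2 = (6277/44)**2 = 39400729/1936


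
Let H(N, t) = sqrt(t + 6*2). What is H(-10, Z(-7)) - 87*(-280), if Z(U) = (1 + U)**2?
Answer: 24360 + 4*sqrt(3) ≈ 24367.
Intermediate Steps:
H(N, t) = sqrt(12 + t) (H(N, t) = sqrt(t + 12) = sqrt(12 + t))
H(-10, Z(-7)) - 87*(-280) = sqrt(12 + (1 - 7)**2) - 87*(-280) = sqrt(12 + (-6)**2) - 1*(-24360) = sqrt(12 + 36) + 24360 = sqrt(48) + 24360 = 4*sqrt(3) + 24360 = 24360 + 4*sqrt(3)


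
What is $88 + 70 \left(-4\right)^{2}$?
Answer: $1208$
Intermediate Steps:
$88 + 70 \left(-4\right)^{2} = 88 + 70 \cdot 16 = 88 + 1120 = 1208$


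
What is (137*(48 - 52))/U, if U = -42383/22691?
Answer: 12434668/42383 ≈ 293.39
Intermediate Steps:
U = -42383/22691 (U = -42383*1/22691 = -42383/22691 ≈ -1.8678)
(137*(48 - 52))/U = (137*(48 - 52))/(-42383/22691) = (137*(-4))*(-22691/42383) = -548*(-22691/42383) = 12434668/42383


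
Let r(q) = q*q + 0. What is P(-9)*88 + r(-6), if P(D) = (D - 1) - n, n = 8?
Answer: -1548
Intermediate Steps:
r(q) = q**2 (r(q) = q**2 + 0 = q**2)
P(D) = -9 + D (P(D) = (D - 1) - 1*8 = (-1 + D) - 8 = -9 + D)
P(-9)*88 + r(-6) = (-9 - 9)*88 + (-6)**2 = -18*88 + 36 = -1584 + 36 = -1548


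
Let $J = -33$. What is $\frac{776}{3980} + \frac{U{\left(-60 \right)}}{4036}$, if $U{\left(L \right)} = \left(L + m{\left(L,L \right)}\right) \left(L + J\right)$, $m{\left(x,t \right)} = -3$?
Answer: $\frac{6612689}{4015820} \approx 1.6467$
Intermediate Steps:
$U{\left(L \right)} = \left(-33 + L\right) \left(-3 + L\right)$ ($U{\left(L \right)} = \left(L - 3\right) \left(L - 33\right) = \left(-3 + L\right) \left(-33 + L\right) = \left(-33 + L\right) \left(-3 + L\right)$)
$\frac{776}{3980} + \frac{U{\left(-60 \right)}}{4036} = \frac{776}{3980} + \frac{99 + \left(-60\right)^{2} - -2160}{4036} = 776 \cdot \frac{1}{3980} + \left(99 + 3600 + 2160\right) \frac{1}{4036} = \frac{194}{995} + 5859 \cdot \frac{1}{4036} = \frac{194}{995} + \frac{5859}{4036} = \frac{6612689}{4015820}$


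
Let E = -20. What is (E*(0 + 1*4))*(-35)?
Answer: 2800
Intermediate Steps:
(E*(0 + 1*4))*(-35) = -20*(0 + 1*4)*(-35) = -20*(0 + 4)*(-35) = -20*4*(-35) = -80*(-35) = 2800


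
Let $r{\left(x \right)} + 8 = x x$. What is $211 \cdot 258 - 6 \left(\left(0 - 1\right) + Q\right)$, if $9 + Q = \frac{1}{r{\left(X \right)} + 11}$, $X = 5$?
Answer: $\frac{762969}{14} \approx 54498.0$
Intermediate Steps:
$r{\left(x \right)} = -8 + x^{2}$ ($r{\left(x \right)} = -8 + x x = -8 + x^{2}$)
$Q = - \frac{251}{28}$ ($Q = -9 + \frac{1}{\left(-8 + 5^{2}\right) + 11} = -9 + \frac{1}{\left(-8 + 25\right) + 11} = -9 + \frac{1}{17 + 11} = -9 + \frac{1}{28} = - \frac{251}{28} \approx -8.9643$)
$211 \cdot 258 - 6 \left(\left(0 - 1\right) + Q\right) = 211 \cdot 258 - 6 \left(\left(0 - 1\right) - \frac{251}{28}\right) = 54438 - 6 \left(\left(0 - 1\right) - \frac{251}{28}\right) = 54438 - 6 \left(-1 - \frac{251}{28}\right) = 54438 - - \frac{837}{14} = 54438 + \frac{837}{14} = \frac{762969}{14}$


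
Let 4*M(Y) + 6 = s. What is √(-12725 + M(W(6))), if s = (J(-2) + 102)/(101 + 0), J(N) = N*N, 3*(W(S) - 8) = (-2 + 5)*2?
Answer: 5*I*√5192814/101 ≈ 112.81*I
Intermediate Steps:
W(S) = 10 (W(S) = 8 + ((-2 + 5)*2)/3 = 8 + (3*2)/3 = 8 + (⅓)*6 = 8 + 2 = 10)
J(N) = N²
s = 106/101 (s = ((-2)² + 102)/(101 + 0) = (4 + 102)/101 = 106*(1/101) = 106/101 ≈ 1.0495)
M(Y) = -125/101 (M(Y) = -3/2 + (¼)*(106/101) = -3/2 + 53/202 = -125/101)
√(-12725 + M(W(6))) = √(-12725 - 125/101) = √(-1285350/101) = 5*I*√5192814/101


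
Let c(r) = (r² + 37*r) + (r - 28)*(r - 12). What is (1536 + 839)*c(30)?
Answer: 4859250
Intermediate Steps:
c(r) = r² + 37*r + (-28 + r)*(-12 + r) (c(r) = (r² + 37*r) + (-28 + r)*(-12 + r) = r² + 37*r + (-28 + r)*(-12 + r))
(1536 + 839)*c(30) = (1536 + 839)*(336 - 3*30 + 2*30²) = 2375*(336 - 90 + 2*900) = 2375*(336 - 90 + 1800) = 2375*2046 = 4859250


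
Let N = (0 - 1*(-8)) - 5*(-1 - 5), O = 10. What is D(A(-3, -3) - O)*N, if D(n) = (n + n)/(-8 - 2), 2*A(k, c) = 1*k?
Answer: 437/5 ≈ 87.400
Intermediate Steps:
A(k, c) = k/2 (A(k, c) = (1*k)/2 = k/2)
D(n) = -n/5 (D(n) = (2*n)/(-10) = (2*n)*(-⅒) = -n/5)
N = 38 (N = (0 + 8) - 5*(-6) = 8 + 30 = 38)
D(A(-3, -3) - O)*N = -((½)*(-3) - 1*10)/5*38 = -(-3/2 - 10)/5*38 = -⅕*(-23/2)*38 = (23/10)*38 = 437/5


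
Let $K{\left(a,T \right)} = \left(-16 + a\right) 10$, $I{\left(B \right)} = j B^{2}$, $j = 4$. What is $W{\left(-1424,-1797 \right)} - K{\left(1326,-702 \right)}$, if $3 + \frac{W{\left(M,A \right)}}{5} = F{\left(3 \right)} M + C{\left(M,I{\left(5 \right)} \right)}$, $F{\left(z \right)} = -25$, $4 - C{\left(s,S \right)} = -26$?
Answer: $165035$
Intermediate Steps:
$I{\left(B \right)} = 4 B^{2}$
$K{\left(a,T \right)} = -160 + 10 a$
$C{\left(s,S \right)} = 30$ ($C{\left(s,S \right)} = 4 - -26 = 4 + 26 = 30$)
$W{\left(M,A \right)} = 135 - 125 M$ ($W{\left(M,A \right)} = -15 + 5 \left(- 25 M + 30\right) = -15 + 5 \left(30 - 25 M\right) = -15 - \left(-150 + 125 M\right) = 135 - 125 M$)
$W{\left(-1424,-1797 \right)} - K{\left(1326,-702 \right)} = \left(135 - -178000\right) - \left(-160 + 10 \cdot 1326\right) = \left(135 + 178000\right) - \left(-160 + 13260\right) = 178135 - 13100 = 165035$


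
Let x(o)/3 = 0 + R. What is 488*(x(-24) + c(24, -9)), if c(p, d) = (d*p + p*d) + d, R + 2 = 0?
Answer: -218136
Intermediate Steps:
R = -2 (R = -2 + 0 = -2)
c(p, d) = d + 2*d*p (c(p, d) = (d*p + d*p) + d = 2*d*p + d = d + 2*d*p)
x(o) = -6 (x(o) = 3*(0 - 2) = 3*(-2) = -6)
488*(x(-24) + c(24, -9)) = 488*(-6 - 9*(1 + 2*24)) = 488*(-6 - 9*(1 + 48)) = 488*(-6 - 9*49) = 488*(-6 - 441) = 488*(-447) = -218136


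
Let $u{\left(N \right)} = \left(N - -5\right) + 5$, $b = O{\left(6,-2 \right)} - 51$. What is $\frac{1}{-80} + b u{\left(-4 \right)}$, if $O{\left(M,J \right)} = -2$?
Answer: $- \frac{25441}{80} \approx -318.01$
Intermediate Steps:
$b = -53$ ($b = -2 - 51 = -53$)
$u{\left(N \right)} = 10 + N$ ($u{\left(N \right)} = \left(N + 5\right) + 5 = \left(5 + N\right) + 5 = 10 + N$)
$\frac{1}{-80} + b u{\left(-4 \right)} = \frac{1}{-80} - 53 \left(10 - 4\right) = - \frac{1}{80} - 318 = - \frac{25441}{80}$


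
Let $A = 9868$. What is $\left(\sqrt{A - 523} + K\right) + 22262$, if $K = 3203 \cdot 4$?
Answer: $35074 + \sqrt{9345} \approx 35171.0$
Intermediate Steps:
$K = 12812$
$\left(\sqrt{A - 523} + K\right) + 22262 = \left(\sqrt{9868 - 523} + 12812\right) + 22262 = \left(\sqrt{9345} + 12812\right) + 22262 = \left(12812 + \sqrt{9345}\right) + 22262 = 35074 + \sqrt{9345}$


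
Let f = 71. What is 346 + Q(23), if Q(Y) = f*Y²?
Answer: 37905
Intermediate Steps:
Q(Y) = 71*Y²
346 + Q(23) = 346 + 71*23² = 346 + 71*529 = 346 + 37559 = 37905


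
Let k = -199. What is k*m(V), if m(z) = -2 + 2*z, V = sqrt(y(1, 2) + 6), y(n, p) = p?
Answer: 398 - 796*sqrt(2) ≈ -727.71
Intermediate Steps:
V = 2*sqrt(2) (V = sqrt(2 + 6) = sqrt(8) = 2*sqrt(2) ≈ 2.8284)
k*m(V) = -199*(-2 + 2*(2*sqrt(2))) = -199*(-2 + 4*sqrt(2)) = 398 - 796*sqrt(2)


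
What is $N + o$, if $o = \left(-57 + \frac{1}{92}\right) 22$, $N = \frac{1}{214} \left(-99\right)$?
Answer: $- \frac{3086644}{2461} \approx -1254.2$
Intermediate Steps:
$N = - \frac{99}{214}$ ($N = \frac{1}{214} \left(-99\right) = - \frac{99}{214} \approx -0.46262$)
$o = - \frac{57673}{46}$ ($o = \left(-57 + \frac{1}{92}\right) 22 = \left(- \frac{5243}{92}\right) 22 = - \frac{57673}{46} \approx -1253.8$)
$N + o = - \frac{99}{214} - \frac{57673}{46} = - \frac{3086644}{2461}$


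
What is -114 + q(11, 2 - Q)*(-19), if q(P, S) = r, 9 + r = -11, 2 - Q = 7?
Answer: 266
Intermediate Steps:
Q = -5 (Q = 2 - 1*7 = 2 - 7 = -5)
r = -20 (r = -9 - 11 = -20)
q(P, S) = -20
-114 + q(11, 2 - Q)*(-19) = -114 - 20*(-19) = -114 + 380 = 266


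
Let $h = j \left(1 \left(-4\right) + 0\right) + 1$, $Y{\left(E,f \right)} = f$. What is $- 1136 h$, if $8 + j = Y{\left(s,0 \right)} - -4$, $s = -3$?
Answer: $-19312$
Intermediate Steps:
$j = -4$ ($j = -8 + \left(0 - -4\right) = -8 + \left(0 + 4\right) = -8 + 4 = -4$)
$h = 17$ ($h = - 4 \left(1 \left(-4\right) + 0\right) + 1 = - 4 \left(-4 + 0\right) + 1 = \left(-4\right) \left(-4\right) + 1 = 16 + 1 = 17$)
$- 1136 h = \left(-1136\right) 17 = -19312$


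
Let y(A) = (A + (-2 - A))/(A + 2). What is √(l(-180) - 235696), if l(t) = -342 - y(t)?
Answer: I*√1869657087/89 ≈ 485.84*I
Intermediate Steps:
y(A) = -2/(2 + A)
l(t) = -342 + 2/(2 + t) (l(t) = -342 - (-2)/(2 + t) = -342 + 2/(2 + t))
√(l(-180) - 235696) = √(2*(-341 - 171*(-180))/(2 - 180) - 235696) = √(2*(-341 + 30780)/(-178) - 235696) = √(2*(-1/178)*30439 - 235696) = √(-30439/89 - 235696) = √(-21007383/89) = I*√1869657087/89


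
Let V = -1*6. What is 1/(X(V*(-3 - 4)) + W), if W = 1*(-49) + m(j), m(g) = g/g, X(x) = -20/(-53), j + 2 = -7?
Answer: -53/2524 ≈ -0.020998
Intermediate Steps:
j = -9 (j = -2 - 7 = -9)
V = -6
X(x) = 20/53 (X(x) = -20*(-1/53) = 20/53)
m(g) = 1
W = -48 (W = 1*(-49) + 1 = -49 + 1 = -48)
1/(X(V*(-3 - 4)) + W) = 1/(20/53 - 48) = 1/(-2524/53) = -53/2524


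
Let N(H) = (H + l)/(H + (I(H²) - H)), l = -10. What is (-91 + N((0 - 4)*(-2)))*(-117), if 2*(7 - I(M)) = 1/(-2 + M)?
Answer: 3086655/289 ≈ 10680.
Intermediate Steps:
I(M) = 7 - 1/(2*(-2 + M))
N(H) = 2*(-10 + H)*(-2 + H²)/(-29 + 14*H²) (N(H) = (H - 10)/(H + ((-29 + 14*H²)/(2*(-2 + H²)) - H)) = (-10 + H)/(H + (-H + (-29 + 14*H²)/(2*(-2 + H²)))) = (-10 + H)/(((-29 + 14*H²)/(2*(-2 + H²)))) = (-10 + H)*(2*(-2 + H²)/(-29 + 14*H²)) = 2*(-10 + H)*(-2 + H²)/(-29 + 14*H²))
(-91 + N((0 - 4)*(-2)))*(-117) = (-91 + 2*(-10 + (0 - 4)*(-2))*(-2 + ((0 - 4)*(-2))²)/(-29 + 14*((0 - 4)*(-2))²))*(-117) = (-91 + 2*(-10 - 4*(-2))*(-2 + (-4*(-2))²)/(-29 + 14*(-4*(-2))²))*(-117) = (-91 + 2*(-10 + 8)*(-2 + 8²)/(-29 + 14*8²))*(-117) = (-91 + 2*(-2)*(-2 + 64)/(-29 + 14*64))*(-117) = (-91 + 2*(-2)*62/(-29 + 896))*(-117) = (-91 + 2*(-2)*62/867)*(-117) = (-91 + 2*(1/867)*(-2)*62)*(-117) = (-91 - 248/867)*(-117) = -79145/867*(-117) = 3086655/289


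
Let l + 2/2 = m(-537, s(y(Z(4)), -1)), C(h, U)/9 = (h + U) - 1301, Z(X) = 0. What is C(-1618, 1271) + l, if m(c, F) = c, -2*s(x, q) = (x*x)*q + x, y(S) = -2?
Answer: -15370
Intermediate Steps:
s(x, q) = -x/2 - q*x**2/2 (s(x, q) = -((x*x)*q + x)/2 = -(x**2*q + x)/2 = -(q*x**2 + x)/2 = -(x + q*x**2)/2 = -x/2 - q*x**2/2)
C(h, U) = -11709 + 9*U + 9*h (C(h, U) = 9*((h + U) - 1301) = 9*((U + h) - 1301) = 9*(-1301 + U + h) = -11709 + 9*U + 9*h)
l = -538 (l = -1 - 537 = -538)
C(-1618, 1271) + l = (-11709 + 9*1271 + 9*(-1618)) - 538 = (-11709 + 11439 - 14562) - 538 = -14832 - 538 = -15370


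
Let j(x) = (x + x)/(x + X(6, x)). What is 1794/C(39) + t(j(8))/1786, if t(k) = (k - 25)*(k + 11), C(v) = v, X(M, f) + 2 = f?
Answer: 4011449/87514 ≈ 45.838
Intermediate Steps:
X(M, f) = -2 + f
j(x) = 2*x/(-2 + 2*x) (j(x) = (x + x)/(x + (-2 + x)) = (2*x)/(-2 + 2*x) = 2*x/(-2 + 2*x))
t(k) = (-25 + k)*(11 + k)
1794/C(39) + t(j(8))/1786 = 1794/39 + (-275 + (8/(-1 + 8))² - 112/(-1 + 8))/1786 = 1794*(1/39) + (-275 + (8/7)² - 112/7)*(1/1786) = 46 + (-275 + (8*(⅐))² - 112/7)*(1/1786) = 46 + (-275 + (8/7)² - 14*8/7)*(1/1786) = 46 + (-275 + 64/49 - 16)*(1/1786) = 46 - 14195/49*1/1786 = 46 - 14195/87514 = 4011449/87514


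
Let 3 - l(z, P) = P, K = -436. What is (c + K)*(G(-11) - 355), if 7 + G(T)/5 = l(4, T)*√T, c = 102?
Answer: 130260 - 23380*I*√11 ≈ 1.3026e+5 - 77543.0*I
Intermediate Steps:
l(z, P) = 3 - P
G(T) = -35 + 5*√T*(3 - T) (G(T) = -35 + 5*((3 - T)*√T) = -35 + 5*(√T*(3 - T)) = -35 + 5*√T*(3 - T))
(c + K)*(G(-11) - 355) = (102 - 436)*((-35 + 5*√(-11)*(3 - 1*(-11))) - 355) = -334*((-35 + 5*(I*√11)*(3 + 11)) - 355) = -334*((-35 + 5*(I*√11)*14) - 355) = -334*((-35 + 70*I*√11) - 355) = -334*(-390 + 70*I*√11) = 130260 - 23380*I*√11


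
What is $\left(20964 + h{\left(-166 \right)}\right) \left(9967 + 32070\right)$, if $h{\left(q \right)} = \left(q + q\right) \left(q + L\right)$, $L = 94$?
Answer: $1886116116$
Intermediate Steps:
$h{\left(q \right)} = 2 q \left(94 + q\right)$ ($h{\left(q \right)} = \left(q + q\right) \left(q + 94\right) = 2 q \left(94 + q\right)$)
$\left(20964 + h{\left(-166 \right)}\right) \left(9967 + 32070\right) = \left(20964 + 2 \left(-166\right) \left(94 - 166\right)\right) \left(9967 + 32070\right) = \left(20964 + 2 \left(-166\right) \left(-72\right)\right) 42037 = \left(20964 + 23904\right) 42037 = 44868 \cdot 42037 = 1886116116$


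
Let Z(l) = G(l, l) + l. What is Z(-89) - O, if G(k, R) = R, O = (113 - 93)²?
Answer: -578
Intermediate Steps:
O = 400 (O = 20² = 400)
Z(l) = 2*l (Z(l) = l + l = 2*l)
Z(-89) - O = 2*(-89) - 1*400 = -178 - 400 = -578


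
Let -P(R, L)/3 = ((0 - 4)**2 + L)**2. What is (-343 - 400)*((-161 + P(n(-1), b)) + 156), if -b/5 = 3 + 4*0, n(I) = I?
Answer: 5944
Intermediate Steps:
b = -15 (b = -5*(3 + 4*0) = -5*(3 + 0) = -5*3 = -15)
P(R, L) = -3*(16 + L)**2 (P(R, L) = -3*((0 - 4)**2 + L)**2 = -3*((-4)**2 + L)**2 = -3*(16 + L)**2)
(-343 - 400)*((-161 + P(n(-1), b)) + 156) = (-343 - 400)*((-161 - 3*(16 - 15)**2) + 156) = -743*((-161 - 3*1**2) + 156) = -743*((-161 - 3*1) + 156) = -743*((-161 - 3) + 156) = -743*(-164 + 156) = -743*(-8) = 5944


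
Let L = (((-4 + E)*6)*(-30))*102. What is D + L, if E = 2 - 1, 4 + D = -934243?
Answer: -879167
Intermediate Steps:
D = -934247 (D = -4 - 934243 = -934247)
E = 1
L = 55080 (L = (((-4 + 1)*6)*(-30))*102 = (-3*6*(-30))*102 = -18*(-30)*102 = 540*102 = 55080)
D + L = -934247 + 55080 = -879167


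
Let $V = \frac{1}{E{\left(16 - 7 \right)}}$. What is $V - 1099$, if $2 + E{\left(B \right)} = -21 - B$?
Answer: $- \frac{35169}{32} \approx -1099.0$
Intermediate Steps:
$E{\left(B \right)} = -23 - B$ ($E{\left(B \right)} = -2 - \left(21 + B\right) = -23 - B$)
$V = - \frac{1}{32}$ ($V = \frac{1}{-23 - \left(16 - 7\right)} = \frac{1}{-23 - 9} = \frac{1}{-32} = - \frac{1}{32} \approx -0.03125$)
$V - 1099 = - \frac{1}{32} - 1099 = - \frac{35169}{32}$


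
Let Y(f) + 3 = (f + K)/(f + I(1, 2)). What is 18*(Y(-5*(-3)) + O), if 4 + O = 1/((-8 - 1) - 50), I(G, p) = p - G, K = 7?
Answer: -23967/236 ≈ -101.56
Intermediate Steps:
O = -237/59 (O = -4 + 1/((-8 - 1) - 50) = -4 + 1/(-9 - 50) = -4 + 1/(-59) = -4 - 1/59 = -237/59 ≈ -4.0170)
Y(f) = -3 + (7 + f)/(1 + f) (Y(f) = -3 + (f + 7)/(f + (2 - 1*1)) = -3 + (7 + f)/(f + (2 - 1)) = -3 + (7 + f)/(f + 1) = -3 + (7 + f)/(1 + f))
18*(Y(-5*(-3)) + O) = 18*(2*(2 - (-5)*(-3))/(1 - 5*(-3)) - 237/59) = 18*(2*(2 - 1*15)/(1 + 15) - 237/59) = 18*(2*(2 - 15)/16 - 237/59) = 18*(2*(1/16)*(-13) - 237/59) = 18*(-13/8 - 237/59) = 18*(-2663/472) = -23967/236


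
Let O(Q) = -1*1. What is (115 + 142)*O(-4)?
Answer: -257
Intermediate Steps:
O(Q) = -1
(115 + 142)*O(-4) = (115 + 142)*(-1) = 257*(-1) = -257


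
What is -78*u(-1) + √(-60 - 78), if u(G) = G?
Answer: 78 + I*√138 ≈ 78.0 + 11.747*I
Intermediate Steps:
-78*u(-1) + √(-60 - 78) = -78*(-1) + √(-60 - 78) = 78 + √(-138) = 78 + I*√138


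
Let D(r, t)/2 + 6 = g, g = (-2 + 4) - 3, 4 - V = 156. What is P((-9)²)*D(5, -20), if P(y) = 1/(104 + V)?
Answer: 7/24 ≈ 0.29167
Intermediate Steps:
V = -152 (V = 4 - 1*156 = 4 - 156 = -152)
g = -1 (g = 2 - 3 = -1)
P(y) = -1/48 (P(y) = 1/(104 - 152) = 1/(-48) = -1/48)
D(r, t) = -14 (D(r, t) = -12 + 2*(-1) = -12 - 2 = -14)
P((-9)²)*D(5, -20) = -1/48*(-14) = 7/24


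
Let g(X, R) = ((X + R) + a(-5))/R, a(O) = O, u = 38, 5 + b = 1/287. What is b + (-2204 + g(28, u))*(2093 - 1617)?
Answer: -5716624692/5453 ≈ -1.0483e+6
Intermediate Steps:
b = -1434/287 (b = -5 + 1/287 = -1434/287 ≈ -4.9965)
g(X, R) = (-5 + R + X)/R (g(X, R) = ((X + R) - 5)/R = ((R + X) - 5)/R = (-5 + R + X)/R)
b + (-2204 + g(28, u))*(2093 - 1617) = -1434/287 + (-2204 + (-5 + 38 + 28)/38)*(2093 - 1617) = -1434/287 + (-2204 + (1/38)*61)*476 = -1434/287 + (-2204 + 61/38)*476 = -1434/287 - 83691/38*476 = -1434/287 - 19918458/19 = -5716624692/5453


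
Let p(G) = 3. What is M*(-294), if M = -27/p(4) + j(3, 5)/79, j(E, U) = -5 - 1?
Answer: 210798/79 ≈ 2668.3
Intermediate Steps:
j(E, U) = -6
M = -717/79 (M = -27/3 - 6/79 = -27*1/3 - 6*1/79 = -9 - 6/79 = -717/79 ≈ -9.0759)
M*(-294) = -717/79*(-294) = 210798/79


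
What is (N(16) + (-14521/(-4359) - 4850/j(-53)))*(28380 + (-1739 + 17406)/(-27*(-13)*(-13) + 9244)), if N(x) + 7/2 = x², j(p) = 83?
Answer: 18977496767946937/3387143514 ≈ 5.6028e+6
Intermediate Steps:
N(x) = -7/2 + x²
(N(16) + (-14521/(-4359) - 4850/j(-53)))*(28380 + (-1739 + 17406)/(-27*(-13)*(-13) + 9244)) = ((-7/2 + 16²) + (-14521/(-4359) - 4850/83))*(28380 + (-1739 + 17406)/(-27*(-13)*(-13) + 9244)) = ((-7/2 + 256) + (-14521*(-1/4359) - 4850*1/83))*(28380 + 15667/(351*(-13) + 9244)) = (505/2 + (14521/4359 - 4850/83))*(28380 + 15667/(-4563 + 9244)) = (505/2 - 19935907/361797)*(28380 + 15667/4681) = 142835671*(28380 + 15667*(1/4681))/723594 = 142835671*(28380 + 15667/4681)/723594 = (142835671/723594)*(132862447/4681) = 18977496767946937/3387143514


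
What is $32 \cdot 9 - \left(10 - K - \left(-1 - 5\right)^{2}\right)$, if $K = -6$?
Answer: $308$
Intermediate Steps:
$32 \cdot 9 - \left(10 - K - \left(-1 - 5\right)^{2}\right) = 32 \cdot 9 - \left(16 - \left(-1 - 5\right)^{2}\right) = 288 - \left(16 - 36\right) = 288 + \left(\left(36 - 6\right) - 10\right) = 288 + \left(30 - 10\right) = 288 + 20 = 308$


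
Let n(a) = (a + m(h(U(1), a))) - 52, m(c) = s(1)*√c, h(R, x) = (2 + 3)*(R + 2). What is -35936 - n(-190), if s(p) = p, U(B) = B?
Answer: -35694 - √15 ≈ -35698.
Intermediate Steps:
h(R, x) = 10 + 5*R (h(R, x) = 5*(2 + R) = 10 + 5*R)
m(c) = √c (m(c) = 1*√c = √c)
n(a) = -52 + a + √15 (n(a) = (a + √(10 + 5*1)) - 52 = (a + √(10 + 5)) - 52 = (a + √15) - 52 = -52 + a + √15)
-35936 - n(-190) = -35936 - (-52 - 190 + √15) = -35936 - (-242 + √15) = -35936 + (242 - √15) = -35694 - √15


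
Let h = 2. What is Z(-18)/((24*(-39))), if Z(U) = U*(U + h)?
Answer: -4/13 ≈ -0.30769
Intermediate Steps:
Z(U) = U*(2 + U) (Z(U) = U*(U + 2) = U*(2 + U))
Z(-18)/((24*(-39))) = (-18*(2 - 18))/((24*(-39))) = -18*(-16)/(-936) = 288*(-1/936) = -4/13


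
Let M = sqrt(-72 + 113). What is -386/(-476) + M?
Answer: 193/238 + sqrt(41) ≈ 7.2141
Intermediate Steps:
M = sqrt(41) ≈ 6.4031
-386/(-476) + M = -386/(-476) + sqrt(41) = -386*(-1/476) + sqrt(41) = 193/238 + sqrt(41)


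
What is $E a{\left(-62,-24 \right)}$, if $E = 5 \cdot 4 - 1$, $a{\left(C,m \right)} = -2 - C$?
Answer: $1140$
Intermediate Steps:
$E = 19$ ($E = 20 - 1 = 19$)
$E a{\left(-62,-24 \right)} = 19 \left(-2 - -62\right) = 19 \left(-2 + 62\right) = 19 \cdot 60 = 1140$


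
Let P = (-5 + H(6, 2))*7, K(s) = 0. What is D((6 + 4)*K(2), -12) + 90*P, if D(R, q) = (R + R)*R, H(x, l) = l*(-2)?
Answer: -5670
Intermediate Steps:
H(x, l) = -2*l
P = -63 (P = (-5 - 2*2)*7 = (-5 - 4)*7 = -9*7 = -63)
D(R, q) = 2*R**2 (D(R, q) = (2*R)*R = 2*R**2)
D((6 + 4)*K(2), -12) + 90*P = 2*((6 + 4)*0)**2 + 90*(-63) = 2*(10*0)**2 - 5670 = 2*0**2 - 5670 = 2*0 - 5670 = 0 - 5670 = -5670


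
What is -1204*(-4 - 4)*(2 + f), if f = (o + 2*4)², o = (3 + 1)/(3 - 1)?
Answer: 982464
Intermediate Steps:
o = 2 (o = 4/2 = 4*(½) = 2)
f = 100 (f = (2 + 2*4)² = (2 + 8)² = 10² = 100)
-1204*(-4 - 4)*(2 + f) = -1204*(-4 - 4)*(2 + 100) = -(-9632)*102 = -1204*(-816) = 982464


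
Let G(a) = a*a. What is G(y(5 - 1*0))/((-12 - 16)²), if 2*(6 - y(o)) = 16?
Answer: 1/196 ≈ 0.0051020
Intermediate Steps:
y(o) = -2 (y(o) = 6 - ½*16 = 6 - 8 = -2)
G(a) = a²
G(y(5 - 1*0))/((-12 - 16)²) = (-2)²/((-12 - 16)²) = 4/((-28)²) = 4/784 = 4*(1/784) = 1/196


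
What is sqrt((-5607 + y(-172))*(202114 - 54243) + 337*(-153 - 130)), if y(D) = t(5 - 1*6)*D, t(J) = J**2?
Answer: 2*I*sqrt(213660470) ≈ 29234.0*I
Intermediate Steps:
y(D) = D (y(D) = (5 - 1*6)**2*D = (5 - 6)**2*D = (-1)**2*D = 1*D = D)
sqrt((-5607 + y(-172))*(202114 - 54243) + 337*(-153 - 130)) = sqrt((-5607 - 172)*(202114 - 54243) + 337*(-153 - 130)) = sqrt(-5779*147871 + 337*(-283)) = sqrt(-854546509 - 95371) = sqrt(-854641880) = 2*I*sqrt(213660470)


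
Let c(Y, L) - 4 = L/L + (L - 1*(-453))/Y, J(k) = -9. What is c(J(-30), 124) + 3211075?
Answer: 28899143/9 ≈ 3.2110e+6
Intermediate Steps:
c(Y, L) = 5 + (453 + L)/Y (c(Y, L) = 4 + (L/L + (L - 1*(-453))/Y) = 4 + (1 + (L + 453)/Y) = 4 + (1 + (453 + L)/Y) = 5 + (453 + L)/Y)
c(J(-30), 124) + 3211075 = (453 + 124 + 5*(-9))/(-9) + 3211075 = -(453 + 124 - 45)/9 + 3211075 = -1/9*532 + 3211075 = -532/9 + 3211075 = 28899143/9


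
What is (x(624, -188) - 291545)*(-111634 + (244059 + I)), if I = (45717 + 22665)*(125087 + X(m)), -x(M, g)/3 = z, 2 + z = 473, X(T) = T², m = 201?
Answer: -3315268828033678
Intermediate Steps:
z = 471 (z = -2 + 473 = 471)
x(M, g) = -1413 (x(M, g) = -3*471 = -1413)
I = 11316400416 (I = (45717 + 22665)*(125087 + 201²) = 68382*(125087 + 40401) = 68382*165488 = 11316400416)
(x(624, -188) - 291545)*(-111634 + (244059 + I)) = (-1413 - 291545)*(-111634 + (244059 + 11316400416)) = -292958*(-111634 + 11316644475) = -292958*11316532841 = -3315268828033678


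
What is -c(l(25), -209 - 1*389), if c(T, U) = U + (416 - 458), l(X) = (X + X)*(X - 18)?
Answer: 640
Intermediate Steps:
l(X) = 2*X*(-18 + X) (l(X) = (2*X)*(-18 + X) = 2*X*(-18 + X))
c(T, U) = -42 + U (c(T, U) = U - 42 = -42 + U)
-c(l(25), -209 - 1*389) = -(-42 + (-209 - 1*389)) = -(-42 + (-209 - 389)) = -(-42 - 598) = -1*(-640) = 640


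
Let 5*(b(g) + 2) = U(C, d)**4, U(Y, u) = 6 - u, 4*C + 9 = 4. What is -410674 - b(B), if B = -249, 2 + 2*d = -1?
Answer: -6580877/16 ≈ -4.1131e+5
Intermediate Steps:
d = -3/2 (d = -1 + (1/2)*(-1) = -1 - 1/2 = -3/2 ≈ -1.5000)
C = -5/4 (C = -9/4 + (1/4)*4 = -9/4 + 1 = -5/4 ≈ -1.2500)
b(g) = 10093/16 (b(g) = -2 + (6 - 1*(-3/2))**4/5 = -2 + (6 + 3/2)**4/5 = -2 + (15/2)**4/5 = -2 + (1/5)*(50625/16) = -2 + 10125/16 = 10093/16)
-410674 - b(B) = -410674 - 1*10093/16 = -410674 - 10093/16 = -6580877/16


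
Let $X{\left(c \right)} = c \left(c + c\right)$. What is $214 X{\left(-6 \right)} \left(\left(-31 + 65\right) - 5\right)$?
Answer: $446832$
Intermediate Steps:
$X{\left(c \right)} = 2 c^{2}$ ($X{\left(c \right)} = c 2 c = 2 c^{2}$)
$214 X{\left(-6 \right)} \left(\left(-31 + 65\right) - 5\right) = 214 \cdot 2 \left(-6\right)^{2} \left(\left(-31 + 65\right) - 5\right) = 214 \cdot 2 \cdot 36 \left(34 - 5\right) = 214 \cdot 72 \cdot 29 = 15408 \cdot 29 = 446832$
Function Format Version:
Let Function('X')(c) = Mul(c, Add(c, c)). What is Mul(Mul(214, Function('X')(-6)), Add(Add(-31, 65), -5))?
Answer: 446832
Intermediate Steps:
Function('X')(c) = Mul(2, Pow(c, 2)) (Function('X')(c) = Mul(c, Mul(2, c)) = Mul(2, Pow(c, 2)))
Mul(Mul(214, Function('X')(-6)), Add(Add(-31, 65), -5)) = Mul(Mul(214, Mul(2, Pow(-6, 2))), Add(Add(-31, 65), -5)) = Mul(Mul(214, Mul(2, 36)), Add(34, -5)) = Mul(Mul(214, 72), 29) = Mul(15408, 29) = 446832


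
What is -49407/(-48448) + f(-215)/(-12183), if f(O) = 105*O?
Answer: 565213027/196747328 ≈ 2.8728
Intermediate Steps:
-49407/(-48448) + f(-215)/(-12183) = -49407/(-48448) + (105*(-215))/(-12183) = -49407*(-1/48448) - 22575*(-1/12183) = 49407/48448 + 7525/4061 = 565213027/196747328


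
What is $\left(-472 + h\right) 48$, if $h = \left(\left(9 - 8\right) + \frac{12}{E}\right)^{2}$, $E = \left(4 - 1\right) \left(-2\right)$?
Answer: $-22608$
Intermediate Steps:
$E = -6$ ($E = 3 \left(-2\right) = -6$)
$h = 1$ ($h = \left(\left(9 - 8\right) + \frac{12}{-6}\right)^{2} = \left(\left(9 - 8\right) + 12 \left(- \frac{1}{6}\right)\right)^{2} = \left(1 - 2\right)^{2} = \left(-1\right)^{2} = 1$)
$\left(-472 + h\right) 48 = \left(-472 + 1\right) 48 = \left(-471\right) 48 = -22608$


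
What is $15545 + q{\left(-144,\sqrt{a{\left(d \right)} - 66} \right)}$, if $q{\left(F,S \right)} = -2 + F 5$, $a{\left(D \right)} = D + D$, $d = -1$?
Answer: $14823$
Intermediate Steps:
$a{\left(D \right)} = 2 D$
$q{\left(F,S \right)} = -2 + 5 F$
$15545 + q{\left(-144,\sqrt{a{\left(d \right)} - 66} \right)} = 15545 + \left(-2 + 5 \left(-144\right)\right) = 15545 - 722 = 14823$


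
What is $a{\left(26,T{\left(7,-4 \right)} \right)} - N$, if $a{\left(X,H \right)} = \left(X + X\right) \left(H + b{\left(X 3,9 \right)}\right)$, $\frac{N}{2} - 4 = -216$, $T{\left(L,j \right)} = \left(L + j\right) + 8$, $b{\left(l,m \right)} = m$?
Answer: $1464$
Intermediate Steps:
$T{\left(L,j \right)} = 8 + L + j$
$N = -424$ ($N = 8 + 2 \left(-216\right) = 8 - 432 = -424$)
$a{\left(X,H \right)} = 2 X \left(9 + H\right)$ ($a{\left(X,H \right)} = \left(X + X\right) \left(H + 9\right) = 2 X \left(9 + H\right)$)
$a{\left(26,T{\left(7,-4 \right)} \right)} - N = 2 \cdot 26 \left(9 + \left(8 + 7 - 4\right)\right) - -424 = 2 \cdot 26 \left(9 + 11\right) + 424 = 2 \cdot 26 \cdot 20 + 424 = 1040 + 424 = 1464$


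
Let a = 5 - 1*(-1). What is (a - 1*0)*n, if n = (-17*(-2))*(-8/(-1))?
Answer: 1632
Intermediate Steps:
a = 6 (a = 5 + 1 = 6)
n = 272 (n = 34*(-8*(-1)) = 34*8 = 272)
(a - 1*0)*n = (6 - 1*0)*272 = (6 + 0)*272 = 6*272 = 1632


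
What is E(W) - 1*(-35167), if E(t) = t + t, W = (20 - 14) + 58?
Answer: 35295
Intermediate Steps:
W = 64 (W = 6 + 58 = 64)
E(t) = 2*t
E(W) - 1*(-35167) = 2*64 - 1*(-35167) = 128 + 35167 = 35295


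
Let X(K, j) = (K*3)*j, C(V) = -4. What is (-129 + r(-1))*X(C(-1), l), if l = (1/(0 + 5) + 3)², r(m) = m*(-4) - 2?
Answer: 390144/25 ≈ 15606.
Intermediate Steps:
r(m) = -2 - 4*m (r(m) = -4*m - 2 = -2 - 4*m)
l = 256/25 (l = (1/5 + 3)² = (⅕ + 3)² = (16/5)² = 256/25 ≈ 10.240)
X(K, j) = 3*K*j (X(K, j) = (3*K)*j = 3*K*j)
(-129 + r(-1))*X(C(-1), l) = (-129 + (-2 - 4*(-1)))*(3*(-4)*(256/25)) = (-129 + (-2 + 4))*(-3072/25) = (-129 + 2)*(-3072/25) = -127*(-3072/25) = 390144/25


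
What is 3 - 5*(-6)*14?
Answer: 423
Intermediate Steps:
3 - 5*(-6)*14 = 3 + 30*14 = 3 + 420 = 423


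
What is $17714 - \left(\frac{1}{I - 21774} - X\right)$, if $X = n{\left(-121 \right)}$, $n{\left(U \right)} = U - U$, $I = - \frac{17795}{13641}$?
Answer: $\frac{5261712173947}{297036929} \approx 17714.0$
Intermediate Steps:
$I = - \frac{17795}{13641}$ ($I = \left(-17795\right) \frac{1}{13641} = - \frac{17795}{13641} \approx -1.3045$)
$n{\left(U \right)} = 0$
$X = 0$
$17714 - \left(\frac{1}{I - 21774} - X\right) = 17714 - \left(\frac{1}{- \frac{17795}{13641} - 21774} - 0\right) = 17714 - \left(\frac{1}{- \frac{297036929}{13641}} + 0\right) = 17714 - \left(- \frac{13641}{297036929} + 0\right) = 17714 - - \frac{13641}{297036929} = 17714 + \frac{13641}{297036929} = \frac{5261712173947}{297036929}$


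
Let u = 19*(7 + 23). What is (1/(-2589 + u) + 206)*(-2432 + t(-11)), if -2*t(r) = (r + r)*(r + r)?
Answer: -1112151362/2019 ≈ -5.5084e+5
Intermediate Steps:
u = 570 (u = 19*30 = 570)
t(r) = -2*r**2 (t(r) = -(r + r)*(r + r)/2 = -2*r*2*r/2 = -2*r**2)
(1/(-2589 + u) + 206)*(-2432 + t(-11)) = (1/(-2589 + 570) + 206)*(-2432 - 2*(-11)**2) = (1/(-2019) + 206)*(-2432 - 2*121) = (-1/2019 + 206)*(-2432 - 242) = (415913/2019)*(-2674) = -1112151362/2019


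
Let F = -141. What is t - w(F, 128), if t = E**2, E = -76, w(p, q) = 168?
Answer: 5608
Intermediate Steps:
t = 5776 (t = (-76)**2 = 5776)
t - w(F, 128) = 5776 - 1*168 = 5776 - 168 = 5608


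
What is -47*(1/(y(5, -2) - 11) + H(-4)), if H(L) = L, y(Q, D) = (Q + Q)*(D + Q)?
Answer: 3525/19 ≈ 185.53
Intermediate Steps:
y(Q, D) = 2*Q*(D + Q) (y(Q, D) = (2*Q)*(D + Q) = 2*Q*(D + Q))
-47*(1/(y(5, -2) - 11) + H(-4)) = -47*(1/(2*5*(-2 + 5) - 11) - 4) = -47*(1/(2*5*3 - 11) - 4) = -47*(1/(30 - 11) - 4) = -47*(1/19 - 4) = -47*(-75/19) = 3525/19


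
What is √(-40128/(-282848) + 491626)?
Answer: 2*√9602432093413/8839 ≈ 701.16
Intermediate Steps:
√(-40128/(-282848) + 491626) = √(-40128*(-1/282848) + 491626) = √(1254/8839 + 491626) = √(4345483468/8839) = 2*√9602432093413/8839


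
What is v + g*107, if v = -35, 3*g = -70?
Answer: -7595/3 ≈ -2531.7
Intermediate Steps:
g = -70/3 (g = (⅓)*(-70) = -70/3 ≈ -23.333)
v + g*107 = -35 - 70/3*107 = -35 - 7490/3 = -7595/3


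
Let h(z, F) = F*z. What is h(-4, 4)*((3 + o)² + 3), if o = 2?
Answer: -448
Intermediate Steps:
h(-4, 4)*((3 + o)² + 3) = (4*(-4))*((3 + 2)² + 3) = -16*(5² + 3) = -16*(25 + 3) = -16*28 = -448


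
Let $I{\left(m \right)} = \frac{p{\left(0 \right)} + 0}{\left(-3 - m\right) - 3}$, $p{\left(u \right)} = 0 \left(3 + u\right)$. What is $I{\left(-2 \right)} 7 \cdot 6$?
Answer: $0$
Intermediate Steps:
$p{\left(u \right)} = 0$
$I{\left(m \right)} = 0$ ($I{\left(m \right)} = \frac{0 + 0}{\left(-3 - m\right) - 3} = \frac{0}{-6 - m} = 0$)
$I{\left(-2 \right)} 7 \cdot 6 = 0 \cdot 7 \cdot 6 = 0 \cdot 6 = 0$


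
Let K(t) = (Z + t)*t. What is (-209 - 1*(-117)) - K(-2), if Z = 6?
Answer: -84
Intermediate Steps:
K(t) = t*(6 + t) (K(t) = (6 + t)*t = t*(6 + t))
(-209 - 1*(-117)) - K(-2) = (-209 - 1*(-117)) - (-2)*(6 - 2) = (-209 + 117) - (-2)*4 = -92 - 1*(-8) = -92 + 8 = -84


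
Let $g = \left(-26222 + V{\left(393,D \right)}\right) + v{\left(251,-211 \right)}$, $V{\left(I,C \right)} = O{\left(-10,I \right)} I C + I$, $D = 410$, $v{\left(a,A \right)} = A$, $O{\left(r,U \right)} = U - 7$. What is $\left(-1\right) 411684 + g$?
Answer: $61758456$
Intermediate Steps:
$O{\left(r,U \right)} = -7 + U$
$V{\left(I,C \right)} = I + C I \left(-7 + I\right)$ ($V{\left(I,C \right)} = \left(-7 + I\right) I C + I = I \left(-7 + I\right) C + I = C I \left(-7 + I\right) + I = I + C I \left(-7 + I\right)$)
$g = 62170140$ ($g = \left(-26222 + 393 \left(1 + 410 \left(-7 + 393\right)\right)\right) - 211 = \left(-26222 + 393 \left(1 + 410 \cdot 386\right)\right) - 211 = \left(-26222 + 393 \left(1 + 158260\right)\right) - 211 = \left(-26222 + 393 \cdot 158261\right) - 211 = \left(-26222 + 62196573\right) - 211 = 62170351 - 211 = 62170140$)
$\left(-1\right) 411684 + g = \left(-1\right) 411684 + 62170140 = -411684 + 62170140 = 61758456$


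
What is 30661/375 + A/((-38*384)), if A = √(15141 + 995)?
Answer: 30661/375 - √4034/7296 ≈ 81.754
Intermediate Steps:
A = 2*√4034 (A = √16136 = 2*√4034 ≈ 127.03)
30661/375 + A/((-38*384)) = 30661/375 + (2*√4034)/((-38*384)) = 30661*(1/375) + (2*√4034)/(-14592) = 30661/375 + (2*√4034)*(-1/14592) = 30661/375 - √4034/7296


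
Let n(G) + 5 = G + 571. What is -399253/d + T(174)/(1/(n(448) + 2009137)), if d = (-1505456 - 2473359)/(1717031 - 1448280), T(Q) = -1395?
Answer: -11157129137092672/3978815 ≈ -2.8041e+9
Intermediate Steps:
n(G) = 566 + G (n(G) = -5 + (G + 571) = -5 + (571 + G) = 566 + G)
d = -3978815/268751 ≈ -14.805
-399253/d + T(174)/(1/(n(448) + 2009137)) = -399253/(-3978815/268751) - 1395/(1/((566 + 448) + 2009137)) = -399253*(-268751/3978815) - 1395/(1/(1014 + 2009137)) = 107299643003/3978815 - 1395/(1/2010151) = 107299643003/3978815 - 1395/1/2010151 = 107299643003/3978815 - 1395*2010151 = 107299643003/3978815 - 2804160645 = -11157129137092672/3978815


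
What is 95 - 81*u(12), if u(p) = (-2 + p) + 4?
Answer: -1039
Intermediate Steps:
u(p) = 2 + p
95 - 81*u(12) = 95 - 81*(2 + 12) = 95 - 81*14 = 95 - 1134 = -1039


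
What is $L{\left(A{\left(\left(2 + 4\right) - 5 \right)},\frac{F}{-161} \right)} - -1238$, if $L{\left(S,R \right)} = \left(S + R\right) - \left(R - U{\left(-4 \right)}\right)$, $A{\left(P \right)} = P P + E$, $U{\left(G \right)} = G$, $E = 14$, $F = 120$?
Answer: $1249$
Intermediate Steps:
$A{\left(P \right)} = 14 + P^{2}$ ($A{\left(P \right)} = P P + 14 = P^{2} + 14 = 14 + P^{2}$)
$L{\left(S,R \right)} = -4 + S$ ($L{\left(S,R \right)} = \left(S + R\right) - \left(4 + R\right) = \left(R + S\right) - \left(4 + R\right) = -4 + S$)
$L{\left(A{\left(\left(2 + 4\right) - 5 \right)},\frac{F}{-161} \right)} - -1238 = \left(-4 + \left(14 + \left(\left(2 + 4\right) - 5\right)^{2}\right)\right) - -1238 = \left(-4 + \left(14 + \left(6 - 5\right)^{2}\right)\right) + 1238 = \left(-4 + \left(14 + 1^{2}\right)\right) + 1238 = \left(-4 + \left(14 + 1\right)\right) + 1238 = \left(-4 + 15\right) + 1238 = 11 + 1238 = 1249$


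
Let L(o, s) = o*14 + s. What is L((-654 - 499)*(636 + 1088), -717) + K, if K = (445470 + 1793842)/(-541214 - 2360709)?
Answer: -80759140915887/2901923 ≈ -2.7830e+7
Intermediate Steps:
L(o, s) = s + 14*o (L(o, s) = 14*o + s = s + 14*o)
K = -2239312/2901923 (K = 2239312/(-2901923) = 2239312*(-1/2901923) = -2239312/2901923 ≈ -0.77166)
L((-654 - 499)*(636 + 1088), -717) + K = (-717 + 14*((-654 - 499)*(636 + 1088))) - 2239312/2901923 = (-717 + 14*(-1153*1724)) - 2239312/2901923 = (-717 + 14*(-1987772)) - 2239312/2901923 = (-717 - 27828808) - 2239312/2901923 = -27829525 - 2239312/2901923 = -80759140915887/2901923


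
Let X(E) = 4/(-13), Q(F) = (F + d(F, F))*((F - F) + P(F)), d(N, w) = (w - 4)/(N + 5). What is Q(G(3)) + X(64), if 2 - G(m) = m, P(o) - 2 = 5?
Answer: -835/52 ≈ -16.058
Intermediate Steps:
P(o) = 7 (P(o) = 2 + 5 = 7)
d(N, w) = (-4 + w)/(5 + N)
G(m) = 2 - m
Q(F) = 7*F + 7*(-4 + F)/(5 + F) (Q(F) = (F + (-4 + F)/(5 + F))*((F - F) + 7) = (F + (-4 + F)/(5 + F))*(0 + 7) = (F + (-4 + F)/(5 + F))*7 = 7*F + 7*(-4 + F)/(5 + F))
X(E) = -4/13 (X(E) = 4*(-1/13) = -4/13)
Q(G(3)) + X(64) = 7*(-4 + (2 - 1*3)² + 6*(2 - 1*3))/(5 + (2 - 1*3)) - 4/13 = 7*(-4 + (2 - 3)² + 6*(2 - 3))/(5 + (2 - 3)) - 4/13 = 7*(-4 + (-1)² + 6*(-1))/(5 - 1) - 4/13 = 7*(-4 + 1 - 6)/4 - 4/13 = 7*(¼)*(-9) - 4/13 = -63/4 - 4/13 = -835/52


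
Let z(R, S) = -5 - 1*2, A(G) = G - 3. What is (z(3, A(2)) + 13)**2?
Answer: 36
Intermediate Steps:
A(G) = -3 + G
z(R, S) = -7 (z(R, S) = -5 - 2 = -7)
(z(3, A(2)) + 13)**2 = (-7 + 13)**2 = 6**2 = 36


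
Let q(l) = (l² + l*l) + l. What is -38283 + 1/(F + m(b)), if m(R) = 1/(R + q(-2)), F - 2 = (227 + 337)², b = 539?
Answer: -6636871462768/173363411 ≈ -38283.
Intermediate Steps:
F = 318098 (F = 2 + (227 + 337)² = 2 + 564² = 2 + 318096 = 318098)
q(l) = l + 2*l² (q(l) = (l² + l²) + l = 2*l² + l = l + 2*l²)
m(R) = 1/(6 + R) (m(R) = 1/(R - 2*(1 + 2*(-2))) = 1/(R - 2*(1 - 4)) = 1/(R - 2*(-3)) = 1/(R + 6) = 1/(6 + R))
-38283 + 1/(F + m(b)) = -38283 + 1/(318098 + 1/(6 + 539)) = -38283 + 1/(318098 + 1/545) = -38283 + 1/(173363411/545) = -38283 + 545/173363411 = -6636871462768/173363411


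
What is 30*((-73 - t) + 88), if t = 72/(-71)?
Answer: 34110/71 ≈ 480.42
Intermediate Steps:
t = -72/71 (t = 72*(-1/71) = -72/71 ≈ -1.0141)
30*((-73 - t) + 88) = 30*((-73 - 1*(-72/71)) + 88) = 30*((-73 + 72/71) + 88) = 30*(-5111/71 + 88) = 30*(1137/71) = 34110/71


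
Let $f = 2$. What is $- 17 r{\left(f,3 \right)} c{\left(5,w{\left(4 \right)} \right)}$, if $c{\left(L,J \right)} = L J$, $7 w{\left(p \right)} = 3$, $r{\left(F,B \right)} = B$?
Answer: $- \frac{765}{7} \approx -109.29$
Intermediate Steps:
$w{\left(p \right)} = \frac{3}{7}$ ($w{\left(p \right)} = \frac{1}{7} \cdot 3 = \frac{3}{7}$)
$c{\left(L,J \right)} = J L$
$- 17 r{\left(f,3 \right)} c{\left(5,w{\left(4 \right)} \right)} = \left(-17\right) 3 \cdot \frac{3}{7} \cdot 5 = \left(-51\right) \frac{15}{7} = - \frac{765}{7}$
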